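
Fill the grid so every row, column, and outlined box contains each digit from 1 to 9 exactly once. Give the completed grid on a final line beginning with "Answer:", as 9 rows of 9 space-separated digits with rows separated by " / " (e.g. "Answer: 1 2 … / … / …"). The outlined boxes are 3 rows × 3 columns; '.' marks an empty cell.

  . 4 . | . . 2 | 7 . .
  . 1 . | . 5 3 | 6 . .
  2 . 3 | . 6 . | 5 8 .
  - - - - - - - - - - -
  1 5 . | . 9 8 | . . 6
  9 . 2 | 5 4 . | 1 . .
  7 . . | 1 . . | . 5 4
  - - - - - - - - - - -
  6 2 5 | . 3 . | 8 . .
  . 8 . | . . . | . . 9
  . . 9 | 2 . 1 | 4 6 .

Step 1. [r8c5∈{7}] nothing but 7 survives at r8c5 ⇒ r8c5=7.
Step 2. [r8c1∈{3,4}] across col 1, 4 lands solely at r8c1 ⇒ r8c1=4.
Step 3. [r6c6∈{6}] r6c6's peers cover all but 6 ⇒ r6c6=6.
Step 4. [r2c1∈{8}] only 8 remains possible at r2c1, so r2c1=8.
Step 5. [r5c6∈{7}] r5c6's peers cover all but 7 ⇒ r5c6=7.
Step 6. [r5c8∈{3}] r5c8's peers cover all but 3. So r5c8=3.
Step 7. [r4c7∈{2}] r4c7 is down to just 2, so r4c7=2.
Step 8. [r3c2∈{7,9}] col 2 places 9 nowhere but r3c2. So r3c2=9.
Step 9. [r1c5∈{1,8}] across col 5, 1 lands solely at r1c5, so r1c5=1.
Step 10. [r3c6∈{4}] r3c6 has the single candidate 4 ⇒ r3c6=4.
Step 11. [r2c8∈{2,4,9}] across row 2, 4 lands solely at r2c8, so r2c8=4.
Step 12. [r2c4∈{7,9}] across row 2, 9 lands solely at r2c4. So r2c4=9.
Step 13. [r9c1∈{3}] r9c1 is down to just 3, so r9c1=3.
Step 14. [r4c8∈{7}] only 7 remains possible at r4c8 ⇒ r4c8=7.
Step 15. [r7c8∈{1}] nothing but 1 survives at r7c8. So r7c8=1.
Step 16. [r9c9∈{5,7}] row 9 places 5 nowhere but r9c9 ⇒ r9c9=5.
Step 17. [r8c4∈{6}] only 6 remains possible at r8c4 ⇒ r8c4=6.
Step 18. [r8c3∈{1}] r8c3 is down to just 1, so r8c3=1.
Step 19. [r1c8∈{9}] r1c8 has the single candidate 9, so r1c8=9.
Step 20. [r7c9∈{7}] r7c9 is down to just 7 ⇒ r7c9=7.
Step 21. [r9c5∈{8}] r9c5 has the single candidate 8. So r9c5=8.
Step 22. [r1c1∈{5}] r1c1 has the single candidate 5 ⇒ r1c1=5.
Step 23. [r8c8∈{2}] r8c8's peers cover all but 2. So r8c8=2.
Step 24. [r1c4∈{8}] nothing but 8 survives at r1c4, so r1c4=8.
Step 25. [r6c3∈{8}] only 8 remains possible at r6c3 ⇒ r6c3=8.
Step 26. [r7c6∈{9}] r7c6 is down to just 9. So r7c6=9.
Step 27. [r8c7∈{3}] r8c7 has the single candidate 3, so r8c7=3.
Step 28. [r9c2∈{7}] nothing but 7 survives at r9c2. So r9c2=7.
Step 29. [r6c5∈{2}] only 2 remains possible at r6c5, so r6c5=2.
Step 30. [r1c9∈{3}] only 3 remains possible at r1c9. So r1c9=3.
Step 31. [r5c9∈{8}] r5c9 is down to just 8, so r5c9=8.
Step 32. [r2c9∈{2}] r2c9 is down to just 2. So r2c9=2.
Step 33. [r2c3∈{7}] r2c3's peers cover all but 7 ⇒ r2c3=7.
Step 34. [r3c9∈{1}] r3c9's peers cover all but 1. So r3c9=1.
Step 35. [r6c7∈{9}] only 9 remains possible at r6c7. So r6c7=9.
Step 36. [r1c3∈{6}] r1c3 has the single candidate 6. So r1c3=6.
Step 37. [r6c2∈{3}] only 3 remains possible at r6c2, so r6c2=3.
Step 38. [r3c4∈{7}] r3c4's peers cover all but 7. So r3c4=7.
Step 39. [r5c2∈{6}] nothing but 6 survives at r5c2 ⇒ r5c2=6.
Step 40. [r7c4∈{4}] r7c4 has the single candidate 4, so r7c4=4.
Step 41. [r8c6∈{5}] r8c6 is down to just 5. So r8c6=5.
Step 42. [r4c4∈{3}] r4c4 has the single candidate 3. So r4c4=3.
Step 43. [r4c3∈{4}] nothing but 4 survives at r4c3, so r4c3=4.

Answer: 5 4 6 8 1 2 7 9 3 / 8 1 7 9 5 3 6 4 2 / 2 9 3 7 6 4 5 8 1 / 1 5 4 3 9 8 2 7 6 / 9 6 2 5 4 7 1 3 8 / 7 3 8 1 2 6 9 5 4 / 6 2 5 4 3 9 8 1 7 / 4 8 1 6 7 5 3 2 9 / 3 7 9 2 8 1 4 6 5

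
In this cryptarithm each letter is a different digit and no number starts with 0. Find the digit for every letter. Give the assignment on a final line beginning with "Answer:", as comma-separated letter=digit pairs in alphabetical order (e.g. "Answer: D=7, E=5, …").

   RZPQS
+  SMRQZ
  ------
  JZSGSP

Step 1. [col 1: S + Z ≡ P (mod 10)] column 1 (S + Z ≡ P (mod 10), carry-in 0) doesn't pin Z yet; pick Z=3 and continue. So Z=3.
Step 2. [J] J is the leading digit of a 6-digit sum of two 5-digit numbers; the final carry is exactly 1 ⇒ J=1.
Step 3. [col 1: S + Z ≡ P (mod 10)] S=4 is one option consistent with column 1 (S + Z ≡ P (mod 10), carry-in 0) — take it. So S=4.
Step 4. [col 1: S + Z ≡ P (mod 10)] column 1 reads S+Z+carry(0)=P with S=4, Z=3; with digits 1,3,4 already taken and all letters distinct, the only value for P is 7. So P=7.
Step 5. [col 2: Q + Q ≡ S (mod 10)] from column 2 (S=4, carry-in 0, digits 1,3,4,7 already taken and all letters distinct): Q must equal 2, so Q=2.
Step 6. [col 3: P + R ≡ G (mod 10)] no forcing yet in column 3 (carry-in 0); G=6 is free and consistent — try it, so G=6.
Step 7. [col 3: P + R ≡ G (mod 10)] from column 3 (P=7, G=6, carry-in 0, digits 1,2,3,4,6,7 already taken and all letters distinct): R must equal 9, so R=9.
Step 8. [col 4: Z + M ≡ S (mod 10)] column 4 reads Z+M+carry(1)=S with Z=3, S=4; with digits 1,2,3,4,6,7,9 already taken and all letters distinct, the only value for M is 0, so M=0.

Answer: G=6, J=1, M=0, P=7, Q=2, R=9, S=4, Z=3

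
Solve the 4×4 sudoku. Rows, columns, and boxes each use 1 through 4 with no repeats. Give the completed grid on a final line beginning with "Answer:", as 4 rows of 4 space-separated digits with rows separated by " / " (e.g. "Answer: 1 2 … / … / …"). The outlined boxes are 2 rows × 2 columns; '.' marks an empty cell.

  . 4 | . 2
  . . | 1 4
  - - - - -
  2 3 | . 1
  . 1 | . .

Step 1. [r1c3∈{3}] nothing but 3 survives at r1c3, so r1c3=3.
Step 2. [r4c1∈{4}] r4c1 is down to just 4 ⇒ r4c1=4.
Step 3. [r4c3∈{2}] r4c3 has the single candidate 2, so r4c3=2.
Step 4. [r2c2∈{2}] r2c2 has the single candidate 2, so r2c2=2.
Step 5. [r3c3∈{4}] only 4 remains possible at r3c3, so r3c3=4.
Step 6. [r2c1∈{3}] nothing but 3 survives at r2c1. So r2c1=3.
Step 7. [r1c1∈{1}] only 1 remains possible at r1c1, so r1c1=1.
Step 8. [r4c4∈{3}] only 3 remains possible at r4c4, so r4c4=3.

Answer: 1 4 3 2 / 3 2 1 4 / 2 3 4 1 / 4 1 2 3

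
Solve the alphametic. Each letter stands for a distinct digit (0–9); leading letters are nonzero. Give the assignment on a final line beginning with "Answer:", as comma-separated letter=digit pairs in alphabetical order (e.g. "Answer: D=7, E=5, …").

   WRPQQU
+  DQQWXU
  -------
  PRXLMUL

Step 1. [col 1: U + U ≡ L (mod 10)] no forcing yet in column 1 (carry-in 0); U=3 is free and consistent — try it. So U=3.
Step 2. [col 1: U + U ≡ L (mod 10)] from column 1 (U=3, carry-in 0, digits 3 already taken and all letters distinct): L must equal 6 ⇒ L=6.
Step 3. [col 2: Q + X ≡ U (mod 10)] X=9 is one option consistent with column 2 (Q + X ≡ U (mod 10), carry-in 0) — take it ⇒ X=9.
Step 4. [P] P is the leading digit of a 7-digit sum of two 6-digit numbers; the final carry is exactly 1 ⇒ P=1.
Step 5. [col 2: Q + X ≡ U (mod 10)] column 2: given X=9, U=3, carry-in 0, and digits 1,3,6,9 already taken and all letters distinct, Q+X≡U (mod 10) forces Q=4 ⇒ Q=4.
Step 6. [col 3: Q + W ≡ M (mod 10)] column 3 (Q + W ≡ M (mod 10), carry-in 1) doesn't pin W yet; pick W=7 and continue. So W=7.
Step 7. [col 3: Q + W ≡ M (mod 10)] in column 3 we have Q+W≡M with carry-in 1; given Q=4, W=7 and digits 1,3,4,6,7,9 already taken and all letters distinct, that pins M to 2 ⇒ M=2.
Step 8. [col 5: R + Q ≡ X (mod 10)] column 5: given Q=4, X=9, carry-in 0, and digits 1,2,3,4,6,7,9 already taken and all letters distinct, R+Q≡X (mod 10) forces R=5. So R=5.
Step 9. [col 6: W + D ≡ R (mod 10)] from column 6 (W=7, R=5, carry-in 0, digits 1,2,3,4,5,6,7,9 already taken and all letters distinct): D must equal 8. So D=8.

Answer: D=8, L=6, M=2, P=1, Q=4, R=5, U=3, W=7, X=9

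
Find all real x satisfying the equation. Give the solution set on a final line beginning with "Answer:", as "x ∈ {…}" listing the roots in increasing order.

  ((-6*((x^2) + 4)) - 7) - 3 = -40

Step 1. [((-6*((x^2) + 4)) - 7) - 3 = -40] the outer -3 inverts by adding 3 ⇒ sub: (-6*((x^2) + 4)) - 7 = -37.
Step 2. [(-6*((x^2) + 4)) - 7 = -37] the outer -7 inverts by adding 7, so sub: -6*((x^2) + 4) = -30.
Step 3. [-6*((x^2) + 4) = -30] divide by the outer -6, so div: (x^2) + 4 = 5.
Step 4. [(x^2) + 4 = 5] the outer +4 inverts by subtracting 4. So sub: x^2 = 1.
Step 5. [x^2 = 1] √ both sides: 1 ≥ 0 gives two branches ⇒ sqrt: x = 1 or -1.

Answer: x ∈ {-1, 1}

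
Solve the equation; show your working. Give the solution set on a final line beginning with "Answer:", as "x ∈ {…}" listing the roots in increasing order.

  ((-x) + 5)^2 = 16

Step 1. [((-x) + 5)^2 = 16] 16 ≥ 0, LHS is (·)² — take ±√ ⇒ sqrt: (-x) + 5 = 4 or -4.
Step 2. [(-x) + 5 = 4 or -4] the outer +5 inverts by subtracting 5, so sub: -x = -1 or -9.
Step 3. [-x = -1 or -9] leading − — multiply by −1. So neg: x = 1 or 9.

Answer: x ∈ {1, 9}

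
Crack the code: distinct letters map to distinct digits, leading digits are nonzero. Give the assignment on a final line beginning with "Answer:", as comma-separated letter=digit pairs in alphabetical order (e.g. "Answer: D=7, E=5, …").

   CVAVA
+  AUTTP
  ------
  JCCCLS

Step 1. [J] the sum has 6 digits but both addends have 5; that extra leading digit J is the final carry, namely 1 ⇒ J=1.
Step 2. [col 1: A + P ≡ S (mod 10)] several values work for P in column 1 (A + P ≡ S (mod 10), carry-in 0); try P=6. So P=6.
Step 3. [col 1: A + P ≡ S (mod 10)] no forcing yet in column 1 (carry-in 0); A=9 is free and consistent — try it, so A=9.
Step 4. [col 1: A + P ≡ S (mod 10)] column 1 reads A+P+carry(0)=S with A=9, P=6; with digits 1,6,9 already taken and all letters distinct, the only value for S is 5. So S=5.
Step 5. [col 2: V + T ≡ L (mod 10)] column 2 (V + T ≡ L (mod 10), carry-in 1) doesn't pin L yet; pick L=8 and continue, so L=8.
Step 6. [col 2: V + T ≡ L (mod 10)] column 2 (V + T ≡ L (mod 10), carry-in 1) doesn't pin V yet; pick V=4 and continue. So V=4.
Step 7. [col 2: V + T ≡ L (mod 10)] column 2: given V=4, L=8, carry-in 1, and digits 1,4,5,6,8,9 already taken and all letters distinct, V+T≡L (mod 10) forces T=3. So T=3.
Step 8. [col 3: A + T ≡ C (mod 10)] from column 3 (A=9, T=3, carry-in 0, digits 1,3,4,5,6,8,9 already taken and all letters distinct): C must equal 2, so C=2.
Step 9. [col 4: V + U ≡ C (mod 10)] from column 4 (V=4, C=2, carry-in 1, digits 1,2,3,4,5,6,8,9 already taken and all letters distinct): U must equal 7. So U=7.

Answer: A=9, C=2, J=1, L=8, P=6, S=5, T=3, U=7, V=4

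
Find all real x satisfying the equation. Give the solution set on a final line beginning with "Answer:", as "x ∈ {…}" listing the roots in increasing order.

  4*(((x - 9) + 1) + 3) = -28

Step 1. [4*(((x - 9) + 1) + 3) = -28] 4·(inner) — divide through by 4, so div: ((x - 9) + 1) + 3 = -7.
Step 2. [((x - 9) + 1) + 3 = -7] the outer +3 inverts by subtracting 3 ⇒ sub: (x - 9) + 1 = -10.
Step 3. [(x - 9) + 1 = -10] subtract 1: x sits inside (… + 1), so sub: x - 9 = -11.
Step 4. [x - 9 = -11] add 9: x sits inside (… - 9). So sub: x = -2.

Answer: x ∈ {-2}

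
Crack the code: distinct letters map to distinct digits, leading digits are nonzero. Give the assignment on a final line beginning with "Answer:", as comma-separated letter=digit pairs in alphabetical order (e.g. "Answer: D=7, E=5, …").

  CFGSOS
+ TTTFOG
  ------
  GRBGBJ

Step 1. [col 1: S + G ≡ J (mod 10)] several values work for J in column 1 (S + G ≡ J (mod 10), carry-in 0); try J=3. So J=3.
Step 2. [col 1: S + G ≡ J (mod 10)] column 1 (S + G ≡ J (mod 10), carry-in 0) doesn't pin S yet; pick S=4 and continue ⇒ S=4.
Step 3. [col 1: S + G ≡ J (mod 10)] in column 1 we have S+G≡J with carry-in 0; given S=4, J=3 and digits 3,4 already taken and all letters distinct, that pins G to 9 ⇒ G=9.
Step 4. [col 2: O + O ≡ B (mod 10)] no forcing yet in column 2 (carry-in 1); O=0 is free and consistent — try it, so O=0.
Step 5. [col 2: O + O ≡ B (mod 10)] in column 2 we have O+O≡B with carry-in 1; given O=0 and digits 0,3,4,9 already taken and all letters distinct, that pins B to 1 ⇒ B=1.
Step 6. [col 3: S + F ≡ G (mod 10)] column 3: given S=4, G=9, carry-in 0, and digits 0,1,3,4,9 already taken and all letters distinct, S+F≡G (mod 10) forces F=5. So F=5.
Step 7. [col 4: G + T ≡ B (mod 10)] from column 4 (G=9, B=1, carry-in 0, digits 0,1,3,4,5,9 already taken and all letters distinct): T must equal 2, so T=2.
Step 8. [col 5: F + T ≡ R (mod 10)] from column 5 (F=5, T=2, carry-in 1, digits 0,1,2,3,4,5,9 already taken and all letters distinct): R must equal 8, so R=8.
Step 9. [col 6: C + T ≡ G (mod 10)] from column 6 (T=2, G=9, carry-in 0, digits 0,1,2,3,4,5,8,9 already taken and all letters distinct): C must equal 7 ⇒ C=7.

Answer: B=1, C=7, F=5, G=9, J=3, O=0, R=8, S=4, T=2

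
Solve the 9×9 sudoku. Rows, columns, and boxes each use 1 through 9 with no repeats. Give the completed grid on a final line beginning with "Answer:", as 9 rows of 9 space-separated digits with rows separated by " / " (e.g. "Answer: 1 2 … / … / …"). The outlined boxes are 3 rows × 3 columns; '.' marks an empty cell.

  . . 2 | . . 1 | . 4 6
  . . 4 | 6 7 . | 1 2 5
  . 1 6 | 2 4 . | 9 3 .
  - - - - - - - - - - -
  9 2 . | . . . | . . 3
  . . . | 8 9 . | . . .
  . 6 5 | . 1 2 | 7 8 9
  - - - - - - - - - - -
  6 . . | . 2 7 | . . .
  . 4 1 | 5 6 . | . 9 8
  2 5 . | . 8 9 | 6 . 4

Step 1. [r8c6∈{3}] r8c6 is down to just 3 ⇒ r8c6=3.
Step 2. [r4c8∈{1,5,6}] row 4 places 1 nowhere but r4c8. So r4c8=1.
Step 3. [r2c2∈{3,8,9}] 9 has one home in row 2: r2c2, so r2c2=9.
Step 4. [r2c1∈{3,8}] 3 has one home in row 2: r2c1. So r2c1=3.
Step 5. [r8c1∈{7}] r8c1 is down to just 7 ⇒ r8c1=7.
Step 6. [r4c5∈{5}] r4c5 has the single candidate 5. So r4c5=5.
Step 7. [r7c7∈{3,5}] in col 7, 3 fits only at r7c7. So r7c7=3.
Step 8. [r7c4∈{1,4}] row 7 places 4 nowhere but r7c4, so r7c4=4.
Step 9. [r5c7∈{2,4,5}] across col 7, 5 lands solely at r5c7. So r5c7=5.
Step 10. [r4c3∈{7,8}] in row 4, 8 fits only at r4c3 ⇒ r4c3=8.
Step 11. [r3c6∈{5,8}] across col 6, 5 lands solely at r3c6 ⇒ r3c6=5.
Step 12. [r5c3∈{3,7}] r5c3 is the only open cell in col 3 admitting 7 ⇒ r5c3=7.
Step 13. [r1c7∈{8}] nothing but 8 survives at r1c7, so r1c7=8.
Step 14. [r4c6∈{4,6}] 6 has one home in row 4: r4c6, so r4c6=6.
Step 15. [r5c1∈{1,4}] across row 5, 1 lands solely at r5c1, so r5c1=1.
Step 16. [r6c4∈{3}] nothing but 3 survives at r6c4. So r6c4=3.
Step 17. [r1c4∈{9}] r1c4 has the single candidate 9, so r1c4=9.
Step 18. [r5c8∈{6}] r5c8 has the single candidate 6. So r5c8=6.
Step 19. [r8c7∈{2}] r8c7 has the single candidate 2, so r8c7=2.
Step 20. [r3c9∈{7}] only 7 remains possible at r3c9 ⇒ r3c9=7.
Step 21. [r1c2∈{7}] nothing but 7 survives at r1c2. So r1c2=7.
Step 22. [r4c7∈{4}] r4c7 has the single candidate 4 ⇒ r4c7=4.
Step 23. [r7c8∈{5}] only 5 remains possible at r7c8, so r7c8=5.
Step 24. [r1c5∈{3}] r1c5 is down to just 3, so r1c5=3.
Step 25. [r5c2∈{3}] r5c2's peers cover all but 3. So r5c2=3.
Step 26. [r6c1∈{4}] r6c1's peers cover all but 4 ⇒ r6c1=4.
Step 27. [r4c4∈{7}] only 7 remains possible at r4c4. So r4c4=7.
Step 28. [r7c9∈{1}] r7c9 is down to just 1. So r7c9=1.
Step 29. [r2c6∈{8}] only 8 remains possible at r2c6, so r2c6=8.
Step 30. [r9c8∈{7}] r9c8's peers cover all but 7. So r9c8=7.
Step 31. [r9c4∈{1}] only 1 remains possible at r9c4. So r9c4=1.
Step 32. [r7c3∈{9}] r7c3's peers cover all but 9 ⇒ r7c3=9.
Step 33. [r3c1∈{8}] r3c1 is down to just 8, so r3c1=8.
Step 34. [r5c9∈{2}] r5c9's peers cover all but 2 ⇒ r5c9=2.
Step 35. [r7c2∈{8}] r7c2 has the single candidate 8, so r7c2=8.
Step 36. [r5c6∈{4}] only 4 remains possible at r5c6. So r5c6=4.
Step 37. [r9c3∈{3}] r9c3's peers cover all but 3 ⇒ r9c3=3.
Step 38. [r1c1∈{5}] r1c1 is down to just 5. So r1c1=5.

Answer: 5 7 2 9 3 1 8 4 6 / 3 9 4 6 7 8 1 2 5 / 8 1 6 2 4 5 9 3 7 / 9 2 8 7 5 6 4 1 3 / 1 3 7 8 9 4 5 6 2 / 4 6 5 3 1 2 7 8 9 / 6 8 9 4 2 7 3 5 1 / 7 4 1 5 6 3 2 9 8 / 2 5 3 1 8 9 6 7 4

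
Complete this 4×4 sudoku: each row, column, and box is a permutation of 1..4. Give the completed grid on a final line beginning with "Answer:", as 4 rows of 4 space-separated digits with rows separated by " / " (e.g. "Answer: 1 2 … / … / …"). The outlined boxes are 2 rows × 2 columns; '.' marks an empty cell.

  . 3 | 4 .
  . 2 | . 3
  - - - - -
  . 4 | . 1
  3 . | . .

Step 1. [r4c3∈{2}] r4c3 has the single candidate 2, so r4c3=2.
Step 2. [r2c3∈{1}] r2c3 is down to just 1 ⇒ r2c3=1.
Step 3. [r2c1∈{4}] nothing but 4 survives at r2c1, so r2c1=4.
Step 4. [r1c4∈{2}] r1c4 is down to just 2. So r1c4=2.
Step 5. [r4c2∈{1}] r4c2 has the single candidate 1 ⇒ r4c2=1.
Step 6. [r3c3∈{3}] only 3 remains possible at r3c3, so r3c3=3.
Step 7. [r4c4∈{4}] r4c4 has the single candidate 4 ⇒ r4c4=4.
Step 8. [r3c1∈{2}] only 2 remains possible at r3c1 ⇒ r3c1=2.
Step 9. [r1c1∈{1}] only 1 remains possible at r1c1 ⇒ r1c1=1.

Answer: 1 3 4 2 / 4 2 1 3 / 2 4 3 1 / 3 1 2 4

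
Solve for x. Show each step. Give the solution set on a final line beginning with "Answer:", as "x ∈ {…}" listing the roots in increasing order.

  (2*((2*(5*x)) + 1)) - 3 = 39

Step 1. [(2*((2*(5*x)) + 1)) - 3 = 39] peel the -3: add 3 from each side ⇒ sub: 2*((2*(5*x)) + 1) = 42.
Step 2. [2*((2*(5*x)) + 1) = 42] LHS = 2·(…); ÷2 both sides ⇒ div: (2*(5*x)) + 1 = 21.
Step 3. [(2*(5*x)) + 1 = 21] subtract 1: x sits inside (… + 1), so sub: 2*(5*x) = 20.
Step 4. [2*(5*x) = 20] leading coefficient 2: divide by 2. So div: 5*x = 10.
Step 5. [5*x = 10] 5·(inner) — divide through by 5 ⇒ div: x = 2.

Answer: x ∈ {2}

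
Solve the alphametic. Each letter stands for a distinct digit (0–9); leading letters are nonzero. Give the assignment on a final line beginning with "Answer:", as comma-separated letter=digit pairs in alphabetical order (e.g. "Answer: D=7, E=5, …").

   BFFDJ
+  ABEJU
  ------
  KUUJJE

Step 1. [col 1: J + U ≡ E (mod 10)] J=8 is one option consistent with column 1 (J + U ≡ E (mod 10), carry-in 0) — take it ⇒ J=8.
Step 2. [col 1: J + U ≡ E (mod 10)] several values work for E in column 1 (J + U ≡ E (mod 10), carry-in 0); try E=0 ⇒ E=0.
Step 3. [col 1: J + U ≡ E (mod 10)] column 1 reads J+U+carry(0)=E with J=8, E=0; with digits 0,8 already taken and all letters distinct, the only value for U is 2, so U=2.
Step 4. [col 2: D + J ≡ J (mod 10)] in column 2 we have D+J≡J with carry-in 1; given J=8 and digits 0,2,8 already taken and all letters distinct, that pins D to 9. So D=9.
Step 5. [K] K is the leading digit of a 6-digit sum of two 5-digit numbers; the final carry is exactly 1. So K=1.
Step 6. [col 3: F + E ≡ J (mod 10)] from column 3 (E=0, J=8, carry-in 1, digits 0,1,2,8,9 already taken and all letters distinct): F must equal 7 ⇒ F=7.
Step 7. [col 4: F + B ≡ U (mod 10)] column 4 reads F+B+carry(0)=U with F=7, U=2; with digits 0,1,2,7,8,9 already taken and all letters distinct, the only value for B is 5, so B=5.
Step 8. [col 5: B + A ≡ U (mod 10)] in column 5 we have B+A≡U with carry-in 1; given B=5, U=2 and digits 0,1,2,5,7,8,9 already taken and all letters distinct, that pins A to 6 ⇒ A=6.

Answer: A=6, B=5, D=9, E=0, F=7, J=8, K=1, U=2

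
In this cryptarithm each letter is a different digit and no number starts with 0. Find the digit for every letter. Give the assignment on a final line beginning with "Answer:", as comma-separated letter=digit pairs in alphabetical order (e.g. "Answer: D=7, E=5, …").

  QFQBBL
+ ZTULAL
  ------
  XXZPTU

Step 1. [col 1: L + L ≡ U (mod 10)] several values work for L in column 1 (L + L ≡ U (mod 10), carry-in 0); try L=1 ⇒ L=1.
Step 2. [col 1: L + L ≡ U (mod 10)] column 1 reads L+L+carry(0)=U with L=1; with digits 1 already taken and all letters distinct, the only value for U is 2, so U=2.
Step 3. [col 2: B + A ≡ T (mod 10)] no forcing yet in column 2 (carry-in 0); A=7 is free and consistent — try it, so A=7.
Step 4. [col 2: B + A ≡ T (mod 10)] column 2 (B + A ≡ T (mod 10), carry-in 0) doesn't pin B yet; pick B=8 and continue, so B=8.
Step 5. [col 2: B + A ≡ T (mod 10)] column 2: given B=8, A=7, carry-in 0, and digits 1,2,7,8 already taken and all letters distinct, B+A≡T (mod 10) forces T=5 ⇒ T=5.
Step 6. [col 3: B + L ≡ P (mod 10)] column 3 reads B+L+carry(1)=P with B=8, L=1; with digits 1,2,5,7,8 already taken and all letters distinct, the only value for P is 0 ⇒ P=0.
Step 7. [col 4: Q + U ≡ Z (mod 10)] no forcing yet in column 4 (carry-in 1); Z=6 is free and consistent — try it. So Z=6.
Step 8. [col 4: Q + U ≡ Z (mod 10)] column 4 reads Q+U+carry(1)=Z with U=2, Z=6; with digits 0,1,2,5,6,7,8 already taken and all letters distinct, the only value for Q is 3. So Q=3.
Step 9. [col 5: F + T ≡ X (mod 10)] F=4 is one option consistent with column 5 (F + T ≡ X (mod 10), carry-in 0) — take it ⇒ F=4.
Step 10. [col 5: F + T ≡ X (mod 10)] column 5 reads F+T+carry(0)=X with F=4, T=5; with digits 0,1,2,3,4,5,6,7,8 already taken and all letters distinct, the only value for X is 9, so X=9.

Answer: A=7, B=8, F=4, L=1, P=0, Q=3, T=5, U=2, X=9, Z=6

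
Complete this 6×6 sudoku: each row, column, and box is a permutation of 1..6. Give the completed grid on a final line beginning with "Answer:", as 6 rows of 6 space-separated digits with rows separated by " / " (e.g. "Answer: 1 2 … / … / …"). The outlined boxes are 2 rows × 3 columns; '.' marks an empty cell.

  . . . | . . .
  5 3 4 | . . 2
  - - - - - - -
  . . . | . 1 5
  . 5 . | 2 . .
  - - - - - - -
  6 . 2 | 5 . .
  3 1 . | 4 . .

Step 1. [r2c5∈{6}] r2c5's peers cover all but 6, so r2c5=6.
Step 2. [r3c4∈{3,6}] col 4 places 6 nowhere but r3c4. So r3c4=6.
Step 3. [r5c5∈{3}] only 3 remains possible at r5c5. So r5c5=3.
Step 4. [r4c5∈{4}] nothing but 4 survives at r4c5, so r4c5=4.
Step 5. [r4c3∈{1,3,6}] r4c3 is the only open cell in row 4 admitting 6, so r4c3=6.
Step 6. [r1c3∈{1}] r1c3 has the single candidate 1, so r1c3=1.
Step 7. [r1c1∈{2}] only 2 remains possible at r1c1, so r1c1=2.
Step 8. [r4c6∈{3}] nothing but 3 survives at r4c6. So r4c6=3.
Step 9. [r5c2∈{4}] r5c2 has the single candidate 4. So r5c2=4.
Step 10. [r1c2∈{6}] r1c2's peers cover all but 6. So r1c2=6.
Step 11. [r5c6∈{1}] r5c6 is down to just 1 ⇒ r5c6=1.
Step 12. [r1c6∈{4}] r1c6 has the single candidate 4 ⇒ r1c6=4.
Step 13. [r3c1∈{4}] only 4 remains possible at r3c1 ⇒ r3c1=4.
Step 14. [r1c5∈{5}] r1c5 has the single candidate 5, so r1c5=5.
Step 15. [r6c5∈{2}] r6c5's peers cover all but 2 ⇒ r6c5=2.
Step 16. [r2c4∈{1}] r2c4 is down to just 1. So r2c4=1.
Step 17. [r3c2∈{2}] r3c2's peers cover all but 2 ⇒ r3c2=2.
Step 18. [r4c1∈{1}] r4c1 is down to just 1 ⇒ r4c1=1.
Step 19. [r3c3∈{3}] r3c3 has the single candidate 3. So r3c3=3.
Step 20. [r1c4∈{3}] r1c4 has the single candidate 3, so r1c4=3.
Step 21. [r6c6∈{6}] r6c6 is down to just 6 ⇒ r6c6=6.
Step 22. [r6c3∈{5}] r6c3 has the single candidate 5. So r6c3=5.

Answer: 2 6 1 3 5 4 / 5 3 4 1 6 2 / 4 2 3 6 1 5 / 1 5 6 2 4 3 / 6 4 2 5 3 1 / 3 1 5 4 2 6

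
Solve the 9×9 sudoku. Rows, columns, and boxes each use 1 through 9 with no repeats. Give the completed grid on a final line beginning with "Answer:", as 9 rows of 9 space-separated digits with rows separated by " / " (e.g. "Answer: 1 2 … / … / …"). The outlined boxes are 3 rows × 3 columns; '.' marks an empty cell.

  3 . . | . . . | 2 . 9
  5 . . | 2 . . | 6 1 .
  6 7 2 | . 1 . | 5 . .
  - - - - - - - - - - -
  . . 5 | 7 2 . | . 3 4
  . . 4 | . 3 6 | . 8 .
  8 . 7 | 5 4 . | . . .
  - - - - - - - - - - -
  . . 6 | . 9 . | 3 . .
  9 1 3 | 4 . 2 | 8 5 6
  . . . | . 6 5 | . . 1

Step 1. [r4c6∈{1,8,9}] 8 has one home in row 4: r4c6 ⇒ r4c6=8.
Step 2. [r9c7∈{4,7,9}] col 7 places 4 nowhere but r9c7 ⇒ r9c7=4.
Step 3. [r9c3∈{8}] r9c3's peers cover all but 8. So r9c3=8.
Step 4. [r9c2∈{2}] nothing but 2 survives at r9c2 ⇒ r9c2=2.
Step 5. [r5c2∈{9}] nothing but 9 survives at r5c2, so r5c2=9.
Step 6. [r6c6∈{1,9}] across box 5, 9 lands solely at r6c6. So r6c6=9.
Step 7. [r8c5∈{7}] r8c5's peers cover all but 7, so r8c5=7.
Step 8. [r2c5∈{8}] nothing but 8 survives at r2c5 ⇒ r2c5=8.
Step 9. [r5c4∈{1}] r5c4 has the single candidate 1. So r5c4=1.
Step 10. [r2c2∈{4}] r2c2 is down to just 4 ⇒ r2c2=4.
Step 11. [r6c9∈{2}] nothing but 2 survives at r6c9, so r6c9=2.
Step 12. [r7c9∈{7}] r7c9 has the single candidate 7 ⇒ r7c9=7.
Step 13. [r2c9∈{3}] only 3 remains possible at r2c9, so r2c9=3.
Step 14. [r3c6∈{3,4}] 3 has one home in col 6: r3c6 ⇒ r3c6=3.
Step 15. [r1c6∈{4,7}] col 6 places 4 nowhere but r1c6, so r1c6=4.
Step 16. [r6c7∈{1}] r6c7 has the single candidate 1, so r6c7=1.
Step 17. [r4c2∈{6}] r4c2 has the single candidate 6 ⇒ r4c2=6.
Step 18. [r1c4∈{6}] r1c4 has the single candidate 6, so r1c4=6.
Step 19. [r1c3∈{1}] only 1 remains possible at r1c3 ⇒ r1c3=1.
Step 20. [r1c8∈{7}] r1c8 is down to just 7. So r1c8=7.
Step 21. [r5c7∈{7}] r5c7 has the single candidate 7 ⇒ r5c7=7.
Step 22. [r9c8∈{9}] r9c8 has the single candidate 9 ⇒ r9c8=9.
Step 23. [r1c2∈{8}] only 8 remains possible at r1c2, so r1c2=8.
Step 24. [r1c5∈{5}] r1c5 is down to just 5, so r1c5=5.
Step 25. [r9c4∈{3}] r9c4's peers cover all but 3, so r9c4=3.
Step 26. [r5c1∈{2}] only 2 remains possible at r5c1, so r5c1=2.
Step 27. [r3c4∈{9}] r3c4's peers cover all but 9. So r3c4=9.
Step 28. [r2c3∈{9}] only 9 remains possible at r2c3, so r2c3=9.
Step 29. [r7c8∈{2}] r7c8 is down to just 2 ⇒ r7c8=2.
Step 30. [r4c7∈{9}] only 9 remains possible at r4c7 ⇒ r4c7=9.
Step 31. [r7c6∈{1}] r7c6's peers cover all but 1. So r7c6=1.
Step 32. [r7c1∈{4}] r7c1's peers cover all but 4 ⇒ r7c1=4.
Step 33. [r2c6∈{7}] r2c6's peers cover all but 7 ⇒ r2c6=7.
Step 34. [r6c8∈{6}] nothing but 6 survives at r6c8, so r6c8=6.
Step 35. [r6c2∈{3}] r6c2 is down to just 3. So r6c2=3.
Step 36. [r7c4∈{8}] only 8 remains possible at r7c4. So r7c4=8.
Step 37. [r3c8∈{4}] nothing but 4 survives at r3c8 ⇒ r3c8=4.
Step 38. [r9c1∈{7}] nothing but 7 survives at r9c1, so r9c1=7.
Step 39. [r3c9∈{8}] only 8 remains possible at r3c9, so r3c9=8.
Step 40. [r4c1∈{1}] r4c1 is down to just 1. So r4c1=1.
Step 41. [r5c9∈{5}] only 5 remains possible at r5c9 ⇒ r5c9=5.
Step 42. [r7c2∈{5}] r7c2's peers cover all but 5 ⇒ r7c2=5.

Answer: 3 8 1 6 5 4 2 7 9 / 5 4 9 2 8 7 6 1 3 / 6 7 2 9 1 3 5 4 8 / 1 6 5 7 2 8 9 3 4 / 2 9 4 1 3 6 7 8 5 / 8 3 7 5 4 9 1 6 2 / 4 5 6 8 9 1 3 2 7 / 9 1 3 4 7 2 8 5 6 / 7 2 8 3 6 5 4 9 1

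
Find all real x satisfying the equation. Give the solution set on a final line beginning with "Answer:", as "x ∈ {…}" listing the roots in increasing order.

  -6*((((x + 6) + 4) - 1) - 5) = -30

Step 1. [-6*((((x + 6) + 4) - 1) - 5) = -30] divide by the outer -6 ⇒ div: (((x + 6) + 4) - 1) - 5 = 5.
Step 2. [(((x + 6) + 4) - 1) - 5 = 5] add 5: x sits inside (… - 5). So sub: ((x + 6) + 4) - 1 = 10.
Step 3. [((x + 6) + 4) - 1 = 10] peel the -1: add 1 from each side, so sub: (x + 6) + 4 = 11.
Step 4. [(x + 6) + 4 = 11] 4 comes off first (subtract 4), so sub: x + 6 = 7.
Step 5. [x + 6 = 7] peel the +6: subtract 6 from each side. So sub: x = 1.

Answer: x ∈ {1}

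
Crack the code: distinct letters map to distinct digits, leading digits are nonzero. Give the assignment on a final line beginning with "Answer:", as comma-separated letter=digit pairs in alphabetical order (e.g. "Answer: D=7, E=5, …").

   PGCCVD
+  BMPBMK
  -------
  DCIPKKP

Step 1. [col 1: D + K ≡ P (mod 10)] no forcing yet in column 1 (carry-in 0); D=1 is free and consistent — try it. So D=1.
Step 2. [col 1: D + K ≡ P (mod 10)] column 1 (D + K ≡ P (mod 10), carry-in 0) doesn't pin P yet; pick P=6 and continue. So P=6.
Step 3. [col 1: D + K ≡ P (mod 10)] from column 1 (D=1, P=6, carry-in 0, digits 1,6 already taken and all letters distinct): K must equal 5. So K=5.
Step 4. [col 2: V + M ≡ K (mod 10)] column 2 (V + M ≡ K (mod 10), carry-in 0) doesn't pin V yet; pick V=8 and continue. So V=8.
Step 5. [col 2: V + M ≡ K (mod 10)] column 2 reads V+M+carry(0)=K with V=8, K=5; with digits 1,5,6,8 already taken and all letters distinct, the only value for M is 7, so M=7.
Step 6. [col 3: C + B ≡ K (mod 10)] several values work for B in column 3 (C + B ≡ K (mod 10), carry-in 1); try B=4. So B=4.
Step 7. [col 3: C + B ≡ K (mod 10)] column 3 reads C+B+carry(1)=K with B=4, K=5; with digits 1,4,5,6,7,8 already taken and all letters distinct, the only value for C is 0, so C=0.
Step 8. [col 5: G + M ≡ I (mod 10)] column 5: given M=7, carry-in 0, and digits 0,1,4,5,6,7,8 already taken and all letters distinct, G+M≡I (mod 10) forces I=9. So I=9.
Step 9. [col 5: G + M ≡ I (mod 10)] column 5 reads G+M+carry(0)=I with M=7, I=9; with digits 0,1,4,5,6,7,8,9 already taken and all letters distinct, the only value for G is 2. So G=2.

Answer: B=4, C=0, D=1, G=2, I=9, K=5, M=7, P=6, V=8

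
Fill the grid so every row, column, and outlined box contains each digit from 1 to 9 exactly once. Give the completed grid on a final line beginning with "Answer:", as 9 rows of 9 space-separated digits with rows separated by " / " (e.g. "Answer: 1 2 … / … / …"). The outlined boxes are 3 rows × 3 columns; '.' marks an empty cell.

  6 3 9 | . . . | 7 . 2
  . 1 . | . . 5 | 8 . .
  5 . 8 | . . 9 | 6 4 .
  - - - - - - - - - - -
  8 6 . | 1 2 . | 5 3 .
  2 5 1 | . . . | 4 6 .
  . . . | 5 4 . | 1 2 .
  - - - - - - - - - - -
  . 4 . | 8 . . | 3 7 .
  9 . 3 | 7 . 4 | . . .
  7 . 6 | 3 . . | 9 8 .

Step 1. [r4c6∈{7}] nothing but 7 survives at r4c6, so r4c6=7.
Step 2. [r7c5∈{1,5,6,9}] r7c5 is the only open cell in row 7 admitting 9 ⇒ r7c5=9.
Step 3. [r9c2∈{2}] only 2 remains possible at r9c2, so r9c2=2.
Step 4. [r9c6∈{1}] r9c6 has the single candidate 1 ⇒ r9c6=1.
Step 5. [r2c3∈{2,4,7}] r2c3 is the only open cell in col 3 admitting 2. So r2c3=2.
Step 6. [r5c9∈{7,8,9}] in row 5, 7 fits only at r5c9, so r5c9=7.
Step 7. [r6c6∈{3,6,8}] across row 6, 6 lands solely at r6c6. So r6c6=6.
Step 8. [r7c9∈{1,5,6}] r7c9 is the only open cell in row 7 admitting 6. So r7c9=6.
Step 9. [r2c5∈{3,6,7}] in row 2, 7 fits only at r2c5 ⇒ r2c5=7.
Step 10. [r3c5∈{1,3}] box 2 places 3 nowhere but r3c5. So r3c5=3.
Step 11. [r4c9∈{9}] r4c9 is down to just 9. So r4c9=9.
Step 12. [r9c5∈{5}] r9c5 has the single candidate 5, so r9c5=5.
Step 13. [r3c9∈{1}] nothing but 1 survives at r3c9, so r3c9=1.
Step 14. [r1c6∈{8}] nothing but 8 survives at r1c6. So r1c6=8.
Step 15. [r8c9∈{5}] r8c9's peers cover all but 5. So r8c9=5.
Step 16. [r3c2∈{7}] r3c2 is down to just 7. So r3c2=7.
Step 17. [r1c4∈{4}] only 4 remains possible at r1c4 ⇒ r1c4=4.
Step 18. [r8c7∈{2}] r8c7 is down to just 2, so r8c7=2.
Step 19. [r4c3∈{4}] only 4 remains possible at r4c3. So r4c3=4.
Step 20. [r6c2∈{9}] only 9 remains possible at r6c2 ⇒ r6c2=9.
Step 21. [r8c2∈{8}] r8c2 has the single candidate 8, so r8c2=8.
Step 22. [r8c8∈{1}] r8c8's peers cover all but 1, so r8c8=1.
Step 23. [r8c5∈{6}] only 6 remains possible at r8c5, so r8c5=6.
Step 24. [r3c4∈{2}] r3c4's peers cover all but 2. So r3c4=2.
Step 25. [r7c1∈{1}] r7c1's peers cover all but 1 ⇒ r7c1=1.
Step 26. [r7c6∈{2}] r7c6's peers cover all but 2. So r7c6=2.
Step 27. [r1c5∈{1}] r1c5 has the single candidate 1, so r1c5=1.
Step 28. [r6c9∈{8}] r6c9 has the single candidate 8 ⇒ r6c9=8.
Step 29. [r5c6∈{3}] r5c6's peers cover all but 3, so r5c6=3.
Step 30. [r2c8∈{9}] only 9 remains possible at r2c8 ⇒ r2c8=9.
Step 31. [r5c4∈{9}] r5c4 has the single candidate 9 ⇒ r5c4=9.
Step 32. [r5c5∈{8}] r5c5's peers cover all but 8 ⇒ r5c5=8.
Step 33. [r2c9∈{3}] r2c9 is down to just 3 ⇒ r2c9=3.
Step 34. [r7c3∈{5}] nothing but 5 survives at r7c3. So r7c3=5.
Step 35. [r1c8∈{5}] r1c8 is down to just 5. So r1c8=5.
Step 36. [r2c1∈{4}] r2c1's peers cover all but 4. So r2c1=4.
Step 37. [r2c4∈{6}] r2c4's peers cover all but 6 ⇒ r2c4=6.
Step 38. [r6c3∈{7}] nothing but 7 survives at r6c3 ⇒ r6c3=7.
Step 39. [r9c9∈{4}] nothing but 4 survives at r9c9, so r9c9=4.
Step 40. [r6c1∈{3}] only 3 remains possible at r6c1, so r6c1=3.

Answer: 6 3 9 4 1 8 7 5 2 / 4 1 2 6 7 5 8 9 3 / 5 7 8 2 3 9 6 4 1 / 8 6 4 1 2 7 5 3 9 / 2 5 1 9 8 3 4 6 7 / 3 9 7 5 4 6 1 2 8 / 1 4 5 8 9 2 3 7 6 / 9 8 3 7 6 4 2 1 5 / 7 2 6 3 5 1 9 8 4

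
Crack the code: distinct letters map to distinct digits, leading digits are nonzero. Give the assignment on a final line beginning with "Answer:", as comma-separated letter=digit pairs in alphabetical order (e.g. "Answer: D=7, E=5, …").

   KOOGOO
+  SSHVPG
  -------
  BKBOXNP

Step 1. [B] adding two 6-digit numbers gives at most 6+1 digits, and here it does — B is that final carry and must be 1. So B=1.
Step 2. [col 1: O + G ≡ P (mod 10)] column 1 (O + G ≡ P (mod 10), carry-in 0) doesn't pin O yet; pick O=2 and continue ⇒ O=2.
Step 3. [col 1: O + G ≡ P (mod 10)] no forcing yet in column 1 (carry-in 0); P=6 is free and consistent — try it. So P=6.
Step 4. [col 1: O + G ≡ P (mod 10)] in column 1 we have O+G≡P with carry-in 0; given O=2, P=6 and digits 1,2,6 already taken and all letters distinct, that pins G to 4, so G=4.
Step 5. [col 2: O + P ≡ N (mod 10)] column 2: given O=2, P=6, carry-in 0, and digits 1,2,4,6 already taken and all letters distinct, O+P≡N (mod 10) forces N=8, so N=8.
Step 6. [col 3: G + V ≡ X (mod 10)] V=3 is one option consistent with column 3 (G + V ≡ X (mod 10), carry-in 0) — take it. So V=3.
Step 7. [col 3: G + V ≡ X (mod 10)] in column 3 we have G+V≡X with carry-in 0; given G=4, V=3 and digits 1,2,3,4,6,8 already taken and all letters distinct, that pins X to 7. So X=7.
Step 8. [col 4: O + H ≡ O (mod 10)] column 4: given O=2, carry-in 0, and digits 1,2,3,4,6,7,8 already taken and all letters distinct, O+H≡O (mod 10) forces H=0 ⇒ H=0.
Step 9. [col 5: O + S ≡ B (mod 10)] in column 5 we have O+S≡B with carry-in 0; given O=2, B=1 and digits 0,1,2,3,4,6,7,8 already taken and all letters distinct, that pins S to 9, so S=9.
Step 10. [col 6: K + S ≡ K (mod 10)] column 6: given S=9, carry-in 1, and digits 0,1,2,3,4,6,7,8,9 already taken and all letters distinct, K+S≡K (mod 10) forces K=5. So K=5.

Answer: B=1, G=4, H=0, K=5, N=8, O=2, P=6, S=9, V=3, X=7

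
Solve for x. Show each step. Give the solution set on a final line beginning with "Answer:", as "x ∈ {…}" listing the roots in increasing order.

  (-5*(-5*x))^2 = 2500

Step 1. [(-5*(-5*x))^2 = 2500] LHS squared, RHS 2500 ≥ 0: apply √ (±), so sqrt: -5*(-5*x) = 50 or -50.
Step 2. [-5*(-5*x) = 50 or -50] -5·(inner) — divide through by -5. So div: -5*x = -10 or 10.
Step 3. [-5*x = -10 or 10] LHS = -5·(…); ÷-5 both sides ⇒ div: x = 2 or -2.

Answer: x ∈ {-2, 2}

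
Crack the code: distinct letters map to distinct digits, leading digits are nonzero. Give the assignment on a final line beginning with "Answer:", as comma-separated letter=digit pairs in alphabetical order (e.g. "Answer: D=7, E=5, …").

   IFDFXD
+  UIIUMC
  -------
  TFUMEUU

Step 1. [col 1: D + C ≡ U (mod 10)] column 1 (D + C ≡ U (mod 10), carry-in 0) doesn't pin C yet; pick C=4 and continue ⇒ C=4.
Step 2. [T] the sum has 7 digits but both addends have 6; that extra leading digit T is the final carry, namely 1, so T=1.
Step 3. [col 1: D + C ≡ U (mod 10)] D=3 is one option consistent with column 1 (D + C ≡ U (mod 10), carry-in 0) — take it, so D=3.
Step 4. [col 1: D + C ≡ U (mod 10)] in column 1 we have D+C≡U with carry-in 0; given D=3, C=4 and digits 1,3,4 already taken and all letters distinct, that pins U to 7, so U=7.
Step 5. [col 2: X + M ≡ U (mod 10)] no forcing yet in column 2 (carry-in 0); X=8 is free and consistent — try it, so X=8.
Step 6. [col 2: X + M ≡ U (mod 10)] from column 2 (X=8, U=7, carry-in 0, digits 1,3,4,7,8 already taken and all letters distinct): M must equal 9. So M=9.
Step 7. [col 3: F + U ≡ E (mod 10)] from column 3 (U=7, carry-in 1, digits 1,3,4,7,8,9 already taken and all letters distinct): E must equal 0, so E=0.
Step 8. [col 3: F + U ≡ E (mod 10)] column 3 reads F+U+carry(1)=E with U=7, E=0; with digits 0,1,3,4,7,8,9 already taken and all letters distinct, the only value for F is 2 ⇒ F=2.
Step 9. [col 4: D + I ≡ M (mod 10)] column 4 reads D+I+carry(1)=M with D=3, M=9; with digits 0,1,2,3,4,7,8,9 already taken and all letters distinct, the only value for I is 5. So I=5.

Answer: C=4, D=3, E=0, F=2, I=5, M=9, T=1, U=7, X=8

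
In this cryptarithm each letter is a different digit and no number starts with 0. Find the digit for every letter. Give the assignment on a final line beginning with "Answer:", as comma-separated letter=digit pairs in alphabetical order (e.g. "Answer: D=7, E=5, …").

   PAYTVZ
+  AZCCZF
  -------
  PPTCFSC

Step 1. [P] the sum has 7 digits but both addends have 6; that extra leading digit P is the final carry, namely 1, so P=1.
Step 2. [col 1: Z + F ≡ C (mod 10)] several values work for F in column 1 (Z + F ≡ C (mod 10), carry-in 0); try F=8, so F=8.
Step 3. [col 1: Z + F ≡ C (mod 10)] C=3 is one option consistent with column 1 (Z + F ≡ C (mod 10), carry-in 0) — take it, so C=3.
Step 4. [col 1: Z + F ≡ C (mod 10)] column 1: given F=8, C=3, carry-in 0, and digits 1,3,8 already taken and all letters distinct, Z+F≡C (mod 10) forces Z=5, so Z=5.
Step 5. [col 2: V + Z ≡ S (mod 10)] V=6 is one option consistent with column 2 (V + Z ≡ S (mod 10), carry-in 1) — take it ⇒ V=6.
Step 6. [col 2: V + Z ≡ S (mod 10)] from column 2 (V=6, Z=5, carry-in 1, digits 1,3,5,6,8 already taken and all letters distinct): S must equal 2. So S=2.
Step 7. [col 3: T + C ≡ F (mod 10)] column 3 reads T+C+carry(1)=F with C=3, F=8; with digits 1,2,3,5,6,8 already taken and all letters distinct, the only value for T is 4. So T=4.
Step 8. [col 4: Y + C ≡ C (mod 10)] from column 4 (C=3, carry-in 0, digits 1,2,3,4,5,6,8 already taken and all letters distinct): Y must equal 0. So Y=0.
Step 9. [col 5: A + Z ≡ T (mod 10)] from column 5 (Z=5, T=4, carry-in 0, digits 0,1,2,3,4,5,6,8 already taken and all letters distinct): A must equal 9. So A=9.

Answer: A=9, C=3, F=8, P=1, S=2, T=4, V=6, Y=0, Z=5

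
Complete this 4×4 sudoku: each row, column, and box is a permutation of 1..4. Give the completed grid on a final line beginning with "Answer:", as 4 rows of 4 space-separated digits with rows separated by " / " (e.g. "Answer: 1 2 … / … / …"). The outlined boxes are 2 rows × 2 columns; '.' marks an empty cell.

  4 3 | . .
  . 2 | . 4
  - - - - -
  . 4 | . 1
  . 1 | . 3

Step 1. [r3c3∈{2}] only 2 remains possible at r3c3, so r3c3=2.
Step 2. [r2c1∈{1}] r2c1's peers cover all but 1, so r2c1=1.
Step 3. [r4c3∈{4}] r4c3's peers cover all but 4, so r4c3=4.
Step 4. [r1c3∈{1}] r1c3 has the single candidate 1. So r1c3=1.
Step 5. [r3c1∈{3}] r3c1 is down to just 3 ⇒ r3c1=3.
Step 6. [r2c3∈{3}] r2c3's peers cover all but 3. So r2c3=3.
Step 7. [r4c1∈{2}] r4c1 is down to just 2 ⇒ r4c1=2.
Step 8. [r1c4∈{2}] only 2 remains possible at r1c4 ⇒ r1c4=2.

Answer: 4 3 1 2 / 1 2 3 4 / 3 4 2 1 / 2 1 4 3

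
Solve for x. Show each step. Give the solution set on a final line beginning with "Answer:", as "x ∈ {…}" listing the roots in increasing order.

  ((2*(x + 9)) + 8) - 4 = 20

Step 1. [((2*(x + 9)) + 8) - 4 = 20] add 4: x sits inside (… - 4), so sub: (2*(x + 9)) + 8 = 24.
Step 2. [(2*(x + 9)) + 8 = 24] common factor 2 (LHS and 24) — divide through, so factor: (x + 9) + 4 = 12.
Step 3. [(x + 9) + 4 = 12] the outer +4 inverts by subtracting 4 ⇒ sub: x + 9 = 8.
Step 4. [x + 9 = 8] the outer +9 inverts by subtracting 9, so sub: x = -1.

Answer: x ∈ {-1}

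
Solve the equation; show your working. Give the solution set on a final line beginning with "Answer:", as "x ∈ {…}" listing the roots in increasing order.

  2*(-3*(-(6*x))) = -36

Step 1. [2*(-3*(-(6*x))) = -36] 2·(inner) — divide through by 2 ⇒ div: -3*(-(6*x)) = -18.
Step 2. [-3*(-(6*x)) = -18] divide by the outer -3 ⇒ div: -(6*x) = 6.
Step 3. [-(6*x) = 6] leading − — multiply by −1. So neg: 6*x = -6.
Step 4. [6*x = -6] 6 out front; divide by 6. So div: x = -1.

Answer: x ∈ {-1}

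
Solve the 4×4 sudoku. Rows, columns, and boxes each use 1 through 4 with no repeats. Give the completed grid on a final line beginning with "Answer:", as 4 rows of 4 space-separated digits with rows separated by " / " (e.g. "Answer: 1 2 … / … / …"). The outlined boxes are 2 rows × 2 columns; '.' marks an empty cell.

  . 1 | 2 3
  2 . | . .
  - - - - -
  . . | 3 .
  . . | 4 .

Step 1. [r2c4∈{1,4}] r2c4 is the only open cell in col 4 admitting 4 ⇒ r2c4=4.
Step 2. [r3c2∈{2,4}] col 2 places 4 nowhere but r3c2. So r3c2=4.
Step 3. [r3c4∈{1,2}] r3c4 is the only open cell in row 3 admitting 2, so r3c4=2.
Step 4. [r4c1∈{1,3}] 3 has one home in col 1: r4c1 ⇒ r4c1=3.
Step 5. [r4c2∈{2}] r4c2's peers cover all but 2, so r4c2=2.
Step 6. [r2c2∈{3}] nothing but 3 survives at r2c2. So r2c2=3.
Step 7. [r4c4∈{1}] r4c4 is down to just 1. So r4c4=1.
Step 8. [r2c3∈{1}] r2c3 has the single candidate 1, so r2c3=1.
Step 9. [r1c1∈{4}] r1c1 is down to just 4. So r1c1=4.
Step 10. [r3c1∈{1}] nothing but 1 survives at r3c1, so r3c1=1.

Answer: 4 1 2 3 / 2 3 1 4 / 1 4 3 2 / 3 2 4 1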